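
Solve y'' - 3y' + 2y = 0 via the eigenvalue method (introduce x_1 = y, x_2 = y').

Let x_1 = y, x_2 = y'. Then x_1' = x_2 and x_2' = -2x_1 + 3x_2.
A = [[0,1],[-2,3]]; det(A-λI) = λ^2 - 3λ + 2.
Eigenvalues λ = 2, 1 with eigenvectors (1,2), (1,1).

y(t) = K_1e^(2t) + K_2e^(t)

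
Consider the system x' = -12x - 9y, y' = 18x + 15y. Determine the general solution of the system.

Coefficient matrix A = [[-12, -9], [18, 15]].
Characteristic polynomial det(A - λI) = λ^2 - 3λ - 18 = 0.
Eigenvalues λ = -3, 6.
For λ=-3: (A-λI) row 1 is [-9, -9], so an eigenvector is (-1, 1).
For λ=6: (A-λI) row 1 is [-18, -9], so an eigenvector is (1, -2).
General solution: c_1e^(-3t)(-1,1) + c_2e^(6t)(1,-2).

x(t) = -c_1e^(-3t) + c_2e^(6t), y(t) = c_1e^(-3t) - 2c_2e^(6t)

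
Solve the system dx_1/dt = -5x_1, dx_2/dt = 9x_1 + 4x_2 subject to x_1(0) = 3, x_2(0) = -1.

Coefficient matrix A = [[-5, 0], [9, 4]].
Characteristic polynomial det(A - λI) = λ^2 + λ - 20 = 0.
Eigenvalues λ = -5, 4.
For λ=-5: (A-λI) row 2 is [9, 9], so an eigenvector is (-1, 1).
For λ=4: (A-λI) row 1 is [-9, 0], so an eigenvector is (0, -1).
General solution: c_1e^(-5t)(-1,1) + c_2e^(4t)(0,-1).
Applying x_1(0)=3, x_2(0)=-1 gives c_1=-3, c_2=-2.

x_1(t) = 3e^(-5t), x_2(t) = 2e^(4t) - 3e^(-5t)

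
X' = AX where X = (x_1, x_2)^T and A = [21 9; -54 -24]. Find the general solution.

Coefficient matrix A = [[21, 9], [-54, -24]].
Characteristic polynomial det(A - λI) = λ^2 + 3λ - 18 = 0.
Eigenvalues λ = -6, 3.
For λ=-6: (A-λI) row 1 is [27, 9], so an eigenvector is (-1, 3).
For λ=3: (A-λI) row 1 is [18, 9], so an eigenvector is (1, -2).
General solution: c_1e^(-6t)(-1,3) + c_2e^(3t)(1,-2).

x_1(t) = -c_1e^(-6t) + c_2e^(3t), x_2(t) = 3c_1e^(-6t) - 2c_2e^(3t)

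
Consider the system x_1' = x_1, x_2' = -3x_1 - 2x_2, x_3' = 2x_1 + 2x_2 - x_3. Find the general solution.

Coefficient matrix A = [[1, 0, 0], [-3, -2, 0], [2, 2, -1]].
det(A - λI) = 0 gives eigenvalues λ = 1, -1, -2.
For λ=1: eigenvector (1,-1,0).
For λ=-1: eigenvector (0,0,1).
For λ=-2: eigenvector (0,1,-2).
General solution: c_1e^(t)(1,-1,0) + c_2e^(-t)(0,0,1) + c_3e^(-2t)(0,1,-2).

x_1(t) = c_1e^(t), x_2(t) = -c_1e^(t) + c_3e^(-2t), x_3(t) = c_2e^(-t) - 2c_3e^(-2t)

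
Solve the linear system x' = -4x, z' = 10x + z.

x(t) = -c_1e^(-4t), z(t) = 2c_1e^(-4t) - c_2e^(t)

Coefficient matrix A = [[-4, 0], [10, 1]].
Characteristic polynomial det(A - λI) = λ^2 + 3λ - 4 = 0.
Eigenvalues λ = -4, 1.
For λ=-4: (A-λI) row 2 is [10, 5], so an eigenvector is (-1, 2).
For λ=1: (A-λI) row 1 is [-5, 0], so an eigenvector is (0, -1).
General solution: c_1e^(-4t)(-1,2) + c_2e^(t)(0,-1).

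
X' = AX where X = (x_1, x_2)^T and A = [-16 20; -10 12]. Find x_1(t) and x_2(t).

x_1(t) = c_1e^(-2t)sin(2t) - 3c_1e^(-2t)cos(2t) - 3c_2e^(-2t)sin(2t) - c_2e^(-2t)cos(2t), x_2(t) = c_1e^(-2t)sin(2t) - 2c_1e^(-2t)cos(2t) - 2c_2e^(-2t)sin(2t) - c_2e^(-2t)cos(2t)

Coefficient matrix A = [[-16, 20], [-10, 12]].
Characteristic polynomial det(A - λI) = λ^2 + 4λ + 8 = 0.
Eigenvalues λ = -2 ± 2i (complex conjugate pair).
For λ=-2+2i: an eigenvector is (-3,-2) - i(1,1) = (-3 - i, -2 - i).
A real fundamental pair from Re and Im of e^((-2+2i)t)v: X_1 = e^(-2t)(cos(2t)·(-3,-2) + sin(2t)·(1,1)), X_2 = e^(-2t)(sin(2t)·(-3,-2) - cos(2t)·(1,1)).
General solution: c_1X_1 + c_2X_2.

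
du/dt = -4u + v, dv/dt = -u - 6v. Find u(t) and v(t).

Coefficient matrix A = [[-4, 1], [-1, -6]].
Characteristic polynomial det(A - λI) = λ^2 + 10λ + 25 = 0.
Single eigenvalue λ = -5 with algebraic multiplicity 2.
Eigenvector v = (-1,1); generalized eigenvector w with (A-λI)w=v is (-2,1).
General solution: e^(-5t)[K_1·v + K_2·(t·v + w)].

u(t) = -K_1e^(-5t) - K_2te^(-5t) - 2K_2e^(-5t), v(t) = K_1e^(-5t) + K_2te^(-5t) + K_2e^(-5t)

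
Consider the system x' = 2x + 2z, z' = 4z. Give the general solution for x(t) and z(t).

Coefficient matrix A = [[2, 2], [0, 4]].
Characteristic polynomial det(A - λI) = λ^2 - 6λ + 8 = 0.
Eigenvalues λ = 2, 4.
For λ=2: (A-λI) row 1 is [0, 2], so an eigenvector is (-1, 0).
For λ=4: (A-λI) row 1 is [-2, 2], so an eigenvector is (1, 1).
General solution: K_1e^(2t)(-1,0) + K_2e^(4t)(1,1).

x(t) = -K_1e^(2t) + K_2e^(4t), z(t) = K_2e^(4t)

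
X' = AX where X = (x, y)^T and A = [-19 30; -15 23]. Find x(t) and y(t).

x(t) = -3K_1e^(2t)sin(3t) - K_1e^(2t)cos(3t) - K_2e^(2t)sin(3t) + 3K_2e^(2t)cos(3t), y(t) = -2K_1e^(2t)sin(3t) - K_1e^(2t)cos(3t) - K_2e^(2t)sin(3t) + 2K_2e^(2t)cos(3t)

Coefficient matrix A = [[-19, 30], [-15, 23]].
Characteristic polynomial det(A - λI) = λ^2 - 4λ + 13 = 0.
Eigenvalues λ = 2 ± 3i (complex conjugate pair).
For λ=2+3i: an eigenvector is (-1,-1) - i(-3,-2) = (-1 + 3i, -1 + 2i).
A real fundamental pair from Re and Im of e^((2+3i)t)v: X_1 = e^(2t)(cos(3t)·(-1,-1) + sin(3t)·(-3,-2)), X_2 = e^(2t)(sin(3t)·(-1,-1) - cos(3t)·(-3,-2)).
General solution: K_1X_1 + K_2X_2.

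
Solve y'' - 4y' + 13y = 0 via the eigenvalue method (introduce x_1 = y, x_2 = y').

y(t) = c_1e^(2t)cos(3t) + c_2e^(2t)sin(3t)

Let x_1 = y, x_2 = y'. Then x_1' = x_2 and x_2' = -13x_1 + 4x_2.
A = [[0,1],[-13,4]]; det(A-λI) = λ^2 - 4λ + 13.
Eigenvalues λ = 2 ± 3i.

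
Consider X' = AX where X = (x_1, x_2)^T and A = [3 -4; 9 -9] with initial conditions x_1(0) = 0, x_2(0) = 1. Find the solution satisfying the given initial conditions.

Coefficient matrix A = [[3, -4], [9, -9]].
Characteristic polynomial det(A - λI) = λ^2 + 6λ + 9 = 0.
Single eigenvalue λ = -3 with algebraic multiplicity 2.
Eigenvector v = (-2,-3); generalized eigenvector w with (A-λI)w=v is (1,2).
General solution: e^(-3t)[c_1·v + c_2·(t·v + w)].
Applying x_1(0)=0, x_2(0)=1 gives c_1=1, c_2=2.

x_1(t) = -4te^(-3t), x_2(t) = -6te^(-3t) + e^(-3t)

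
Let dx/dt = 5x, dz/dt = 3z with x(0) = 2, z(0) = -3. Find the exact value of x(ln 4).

A = [[5,0],[0,3]]; eigenvalues λ = 3, 5.
Eigenvectors: (0,1) for λ=3, (-1,0) for λ=5.
From the initial condition, c_1 = -3, c_2 = -2.
x(ln 4) = (-3)(4^3)(0) + (-2)(4^5)(-1) = 2048.

2048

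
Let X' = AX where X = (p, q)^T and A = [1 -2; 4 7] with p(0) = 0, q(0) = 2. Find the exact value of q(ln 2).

A = [[1,-2],[4,7]]; eigenvalues λ = 5, 3.
Eigenvectors: (-1,2) for λ=5, (-1,1) for λ=3.
From the initial condition, c_1 = 2, c_2 = -2.
q(ln 2) = (2)(2^5)(2) + (-2)(2^3)(1) = 112.

112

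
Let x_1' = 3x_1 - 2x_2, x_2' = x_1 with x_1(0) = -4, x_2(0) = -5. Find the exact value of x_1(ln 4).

8

A = [[3,-2],[1,0]]; eigenvalues λ = 2, 1.
Eigenvectors: (-2,-1) for λ=2, (1,1) for λ=1.
From the initial condition, c_1 = -1, c_2 = -6.
x_1(ln 4) = (-1)(4^2)(-2) + (-6)(4^1)(1) = 8.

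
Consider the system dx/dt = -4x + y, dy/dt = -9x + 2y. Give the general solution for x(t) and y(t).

x(t) = K_1e^(-t) + K_2te^(-t), y(t) = 3K_1e^(-t) + 3K_2te^(-t) + K_2e^(-t)

Coefficient matrix A = [[-4, 1], [-9, 2]].
Characteristic polynomial det(A - λI) = λ^2 + 2λ + 1 = 0.
Single eigenvalue λ = -1 with algebraic multiplicity 2.
Eigenvector v = (1,3); generalized eigenvector w with (A-λI)w=v is (0,1).
General solution: e^(-t)[K_1·v + K_2·(t·v + w)].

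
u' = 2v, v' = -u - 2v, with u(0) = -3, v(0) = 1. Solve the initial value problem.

Coefficient matrix A = [[0, 2], [-1, -2]].
Characteristic polynomial det(A - λI) = λ^2 + 2λ + 2 = 0.
Eigenvalues λ = -1 ± i (complex conjugate pair).
For λ=-1+i: an eigenvector is (1,0) - i(1,-1) = (1 - i, 0 + i).
A real fundamental pair from Re and Im of e^((-1+i)t)v: X_1 = e^(-t)(cos(t)·(1,0) + sin(t)·(1,-1)), X_2 = e^(-t)(sin(t)·(1,0) - cos(t)·(1,-1)).
General solution: K_1X_1 + K_2X_2.
Applying u(0)=-3, v(0)=1 gives K_1=-2, K_2=1.

u(t) = -e^(-t)sin(t) - 3e^(-t)cos(t), v(t) = 2e^(-t)sin(t) + e^(-t)cos(t)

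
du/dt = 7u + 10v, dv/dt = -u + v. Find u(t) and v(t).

u(t) = -3K_1e^(4t)sin(t) - K_1e^(4t)cos(t) - K_2e^(4t)sin(t) + 3K_2e^(4t)cos(t), v(t) = K_1e^(4t)sin(t) - K_2e^(4t)cos(t)

Coefficient matrix A = [[7, 10], [-1, 1]].
Characteristic polynomial det(A - λI) = λ^2 - 8λ + 17 = 0.
Eigenvalues λ = 4 ± i (complex conjugate pair).
For λ=4+i: an eigenvector is (-1,0) - i(-3,1) = (-1 + 3i, 0 - i).
A real fundamental pair from Re and Im of e^((4+i)t)v: X_1 = e^(4t)(cos(t)·(-1,0) + sin(t)·(-3,1)), X_2 = e^(4t)(sin(t)·(-1,0) - cos(t)·(-3,1)).
General solution: K_1X_1 + K_2X_2.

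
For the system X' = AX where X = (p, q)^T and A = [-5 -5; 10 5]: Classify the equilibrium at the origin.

A = [[-5,-5],[10,5]]; det(A-λI) = λ^2 + 25.
λ = 0 ± 5i: zero real part.

center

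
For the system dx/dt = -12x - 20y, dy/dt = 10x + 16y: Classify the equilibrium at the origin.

unstable spiral

A = [[-12,-20],[10,16]]; det(A-λI) = λ^2 - 4λ + 8.
λ = 2 ± 2i: positive real part.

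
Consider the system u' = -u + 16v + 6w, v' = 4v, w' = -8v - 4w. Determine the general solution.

Coefficient matrix A = [[-1, 16, 6], [0, 4, 0], [0, -8, -4]].
det(A - λI) = 0 gives eigenvalues λ = 4, -1, -4.
For λ=4: eigenvector (2,1,-1).
For λ=-1: eigenvector (1,0,0).
For λ=-4: eigenvector (-2,0,1).
General solution: c_1e^(4t)(2,1,-1) + c_2e^(-t)(1,0,0) + c_3e^(-4t)(-2,0,1).

u(t) = 2c_1e^(4t) + c_2e^(-t) - 2c_3e^(-4t), v(t) = c_1e^(4t), w(t) = -c_1e^(4t) + c_3e^(-4t)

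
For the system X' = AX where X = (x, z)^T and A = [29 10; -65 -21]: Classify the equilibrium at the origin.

unstable spiral

A = [[29,10],[-65,-21]]; det(A-λI) = λ^2 - 8λ + 41.
λ = 4 ± 5i: positive real part.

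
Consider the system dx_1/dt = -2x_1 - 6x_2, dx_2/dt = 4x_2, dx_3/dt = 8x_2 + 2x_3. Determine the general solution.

Coefficient matrix A = [[-2, -6, 0], [0, 4, 0], [0, 8, 2]].
det(A - λI) = 0 gives eigenvalues λ = -2, 4, 2.
For λ=-2: eigenvector (1,0,0).
For λ=4: eigenvector (-1,1,4).
For λ=2: eigenvector (0,0,1).
General solution: C_1e^(-2t)(1,0,0) + C_2e^(4t)(-1,1,4) + C_3e^(2t)(0,0,1).

x_1(t) = C_1e^(-2t) - C_2e^(4t), x_2(t) = C_2e^(4t), x_3(t) = 4C_2e^(4t) + C_3e^(2t)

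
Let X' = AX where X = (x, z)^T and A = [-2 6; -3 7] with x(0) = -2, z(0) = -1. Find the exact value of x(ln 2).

A = [[-2,6],[-3,7]]; eigenvalues λ = 1, 4.
Eigenvectors: (2,1) for λ=1, (-1,-1) for λ=4.
From the initial condition, c_1 = -1, c_2 = 0.
x(ln 2) = (-1)(2^1)(2) + (0)(2^4)(-1) = -4.

-4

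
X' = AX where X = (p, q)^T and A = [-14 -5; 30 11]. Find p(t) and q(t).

p(t) = -C_1e^(t) + C_2e^(-4t), q(t) = 3C_1e^(t) - 2C_2e^(-4t)

Coefficient matrix A = [[-14, -5], [30, 11]].
Characteristic polynomial det(A - λI) = λ^2 + 3λ - 4 = 0.
Eigenvalues λ = 1, -4.
For λ=1: (A-λI) row 1 is [-15, -5], so an eigenvector is (-1, 3).
For λ=-4: (A-λI) row 1 is [-10, -5], so an eigenvector is (1, -2).
General solution: C_1e^(t)(-1,3) + C_2e^(-4t)(1,-2).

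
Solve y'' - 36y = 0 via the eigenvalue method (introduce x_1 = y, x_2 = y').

y(t) = K_1e^(-6t) + K_2e^(6t)

Let x_1 = y, x_2 = y'. Then x_1' = x_2 and x_2' = 36x_1.
A = [[0,1],[36,0]]; det(A-λI) = λ^2 - 36.
Eigenvalues λ = -6, 6 with eigenvectors (1,-6), (1,6).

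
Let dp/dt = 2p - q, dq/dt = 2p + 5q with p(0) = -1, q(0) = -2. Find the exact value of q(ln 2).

-64

A = [[2,-1],[2,5]]; eigenvalues λ = 3, 4.
Eigenvectors: (1,-1) for λ=3, (-1,2) for λ=4.
From the initial condition, c_1 = -4, c_2 = -3.
q(ln 2) = (-4)(2^3)(-1) + (-3)(2^4)(2) = -64.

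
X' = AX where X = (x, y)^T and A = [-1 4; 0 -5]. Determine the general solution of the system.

Coefficient matrix A = [[-1, 4], [0, -5]].
Characteristic polynomial det(A - λI) = λ^2 + 6λ + 5 = 0.
Eigenvalues λ = -5, -1.
For λ=-5: (A-λI) row 1 is [4, 4], so an eigenvector is (-1, 1).
For λ=-1: (A-λI) row 1 is [0, 4], so an eigenvector is (1, 0).
General solution: K_1e^(-5t)(-1,1) + K_2e^(-t)(1,0).

x(t) = -K_1e^(-5t) + K_2e^(-t), y(t) = K_1e^(-5t)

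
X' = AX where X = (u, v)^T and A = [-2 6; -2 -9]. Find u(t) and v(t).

u(t) = -3c_1e^(-6t) - 2c_2e^(-5t), v(t) = 2c_1e^(-6t) + c_2e^(-5t)

Coefficient matrix A = [[-2, 6], [-2, -9]].
Characteristic polynomial det(A - λI) = λ^2 + 11λ + 30 = 0.
Eigenvalues λ = -6, -5.
For λ=-6: (A-λI) row 1 is [4, 6], so an eigenvector is (-3, 2).
For λ=-5: (A-λI) row 1 is [3, 6], so an eigenvector is (-2, 1).
General solution: c_1e^(-6t)(-3,2) + c_2e^(-5t)(-2,1).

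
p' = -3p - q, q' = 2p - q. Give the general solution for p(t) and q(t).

p(t) = K_1e^(-2t)sin(t) - K_2e^(-2t)cos(t), q(t) = -K_1e^(-2t)sin(t) - K_1e^(-2t)cos(t) - K_2e^(-2t)sin(t) + K_2e^(-2t)cos(t)

Coefficient matrix A = [[-3, -1], [2, -1]].
Characteristic polynomial det(A - λI) = λ^2 + 4λ + 5 = 0.
Eigenvalues λ = -2 ± i (complex conjugate pair).
For λ=-2+i: an eigenvector is (0,-1) - i(1,-1) = (0 - i, -1 + i).
A real fundamental pair from Re and Im of e^((-2+i)t)v: X_1 = e^(-2t)(cos(t)·(0,-1) + sin(t)·(1,-1)), X_2 = e^(-2t)(sin(t)·(0,-1) - cos(t)·(1,-1)).
General solution: K_1X_1 + K_2X_2.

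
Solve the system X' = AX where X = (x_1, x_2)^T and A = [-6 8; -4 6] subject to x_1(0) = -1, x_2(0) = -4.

Coefficient matrix A = [[-6, 8], [-4, 6]].
Characteristic polynomial det(A - λI) = λ^2 - 4 = 0.
Eigenvalues λ = -2, 2.
For λ=-2: (A-λI) row 1 is [-4, 8], so an eigenvector is (2, 1).
For λ=2: (A-λI) row 1 is [-8, 8], so an eigenvector is (1, 1).
General solution: c_1e^(-2t)(2,1) + c_2e^(2t)(1,1).
Applying x_1(0)=-1, x_2(0)=-4 gives c_1=3, c_2=-7.

x_1(t) = -7e^(2t) + 6e^(-2t), x_2(t) = -7e^(2t) + 3e^(-2t)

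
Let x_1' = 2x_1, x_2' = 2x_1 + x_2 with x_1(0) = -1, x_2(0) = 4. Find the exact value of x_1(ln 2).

A = [[2,0],[2,1]]; eigenvalues λ = 2, 1.
Eigenvectors: (-1,-2) for λ=2, (0,-1) for λ=1.
From the initial condition, c_1 = 1, c_2 = -6.
x_1(ln 2) = (1)(2^2)(-1) + (-6)(2^1)(0) = -4.

-4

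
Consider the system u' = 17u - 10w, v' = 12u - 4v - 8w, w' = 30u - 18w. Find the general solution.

Coefficient matrix A = [[17, 0, -10], [12, -4, -8], [30, 0, -18]].
det(A - λI) = 0 gives eigenvalues λ = -3, 2, -4.
For λ=-3: eigenvector (1,-4,2).
For λ=2: eigenvector (-2,0,-3).
For λ=-4: eigenvector (0,1,0).
General solution: c_1e^(-3t)(1,-4,2) + c_2e^(2t)(-2,0,-3) + c_3e^(-4t)(0,1,0).

u(t) = c_1e^(-3t) - 2c_2e^(2t), v(t) = -4c_1e^(-3t) + c_3e^(-4t), w(t) = 2c_1e^(-3t) - 3c_2e^(2t)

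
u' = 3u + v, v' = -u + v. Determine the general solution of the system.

Coefficient matrix A = [[3, 1], [-1, 1]].
Characteristic polynomial det(A - λI) = λ^2 - 4λ + 4 = 0.
Single eigenvalue λ = 2 with algebraic multiplicity 2.
Eigenvector v = (-1,1); generalized eigenvector w with (A-λI)w=v is (0,-1).
General solution: e^(2t)[C_1·v + C_2·(t·v + w)].

u(t) = -C_1e^(2t) - C_2te^(2t), v(t) = C_1e^(2t) + C_2te^(2t) - C_2e^(2t)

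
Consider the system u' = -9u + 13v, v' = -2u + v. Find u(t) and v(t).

Coefficient matrix A = [[-9, 13], [-2, 1]].
Characteristic polynomial det(A - λI) = λ^2 + 8λ + 17 = 0.
Eigenvalues λ = -4 ± i (complex conjugate pair).
For λ=-4+i: an eigenvector is (2,1) - i(3,1) = (2 - 3i, 1 - i).
A real fundamental pair from Re and Im of e^((-4+i)t)v: X_1 = e^(-4t)(cos(t)·(2,1) + sin(t)·(3,1)), X_2 = e^(-4t)(sin(t)·(2,1) - cos(t)·(3,1)).
General solution: c_1X_1 + c_2X_2.

u(t) = 3c_1e^(-4t)sin(t) + 2c_1e^(-4t)cos(t) + 2c_2e^(-4t)sin(t) - 3c_2e^(-4t)cos(t), v(t) = c_1e^(-4t)sin(t) + c_1e^(-4t)cos(t) + c_2e^(-4t)sin(t) - c_2e^(-4t)cos(t)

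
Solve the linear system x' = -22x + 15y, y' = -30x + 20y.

x(t) = -2C_1e^(-t)sin(3t) + C_1e^(-t)cos(3t) + C_2e^(-t)sin(3t) + 2C_2e^(-t)cos(3t), y(t) = -3C_1e^(-t)sin(3t) + C_1e^(-t)cos(3t) + C_2e^(-t)sin(3t) + 3C_2e^(-t)cos(3t)

Coefficient matrix A = [[-22, 15], [-30, 20]].
Characteristic polynomial det(A - λI) = λ^2 + 2λ + 10 = 0.
Eigenvalues λ = -1 ± 3i (complex conjugate pair).
For λ=-1+3i: an eigenvector is (1,1) - i(-2,-3) = (1 + 2i, 1 + 3i).
A real fundamental pair from Re and Im of e^((-1+3i)t)v: X_1 = e^(-t)(cos(3t)·(1,1) + sin(3t)·(-2,-3)), X_2 = e^(-t)(sin(3t)·(1,1) - cos(3t)·(-2,-3)).
General solution: C_1X_1 + C_2X_2.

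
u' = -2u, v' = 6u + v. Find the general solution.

Coefficient matrix A = [[-2, 0], [6, 1]].
Characteristic polynomial det(A - λI) = λ^2 + λ - 2 = 0.
Eigenvalues λ = 1, -2.
For λ=1: (A-λI) row 1 is [-3, 0], so an eigenvector is (0, -1).
For λ=-2: (A-λI) row 2 is [6, 3], so an eigenvector is (1, -2).
General solution: c_1e^(t)(0,-1) + c_2e^(-2t)(1,-2).

u(t) = c_2e^(-2t), v(t) = -c_1e^(t) - 2c_2e^(-2t)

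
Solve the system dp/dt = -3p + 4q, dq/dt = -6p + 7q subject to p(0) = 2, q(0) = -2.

Coefficient matrix A = [[-3, 4], [-6, 7]].
Characteristic polynomial det(A - λI) = λ^2 - 4λ + 3 = 0.
Eigenvalues λ = 1, 3.
For λ=1: (A-λI) row 1 is [-4, 4], so an eigenvector is (1, 1).
For λ=3: (A-λI) row 1 is [-6, 4], so an eigenvector is (2, 3).
General solution: C_1e^(t)(1,1) + C_2e^(3t)(2,3).
Applying p(0)=2, q(0)=-2 gives C_1=10, C_2=-4.

p(t) = -8e^(3t) + 10e^(t), q(t) = -12e^(3t) + 10e^(t)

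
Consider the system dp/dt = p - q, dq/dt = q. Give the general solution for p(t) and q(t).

p(t) = -c_1e^(t) - c_2te^(t) + 3c_2e^(t), q(t) = c_2e^(t)

Coefficient matrix A = [[1, -1], [0, 1]].
Characteristic polynomial det(A - λI) = λ^2 - 2λ + 1 = 0.
Single eigenvalue λ = 1 with algebraic multiplicity 2.
Eigenvector v = (-1,0); generalized eigenvector w with (A-λI)w=v is (3,1).
General solution: e^(t)[c_1·v + c_2·(t·v + w)].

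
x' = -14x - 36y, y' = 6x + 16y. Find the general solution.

Coefficient matrix A = [[-14, -36], [6, 16]].
Characteristic polynomial det(A - λI) = λ^2 - 2λ - 8 = 0.
Eigenvalues λ = 4, -2.
For λ=4: (A-λI) row 1 is [-18, -36], so an eigenvector is (-2, 1).
For λ=-2: (A-λI) row 1 is [-12, -36], so an eigenvector is (-3, 1).
General solution: C_1e^(4t)(-2,1) + C_2e^(-2t)(-3,1).

x(t) = -2C_1e^(4t) - 3C_2e^(-2t), y(t) = C_1e^(4t) + C_2e^(-2t)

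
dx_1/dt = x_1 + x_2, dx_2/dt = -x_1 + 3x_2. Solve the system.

x_1(t) = c_1e^(2t) + c_2te^(2t) + 2c_2e^(2t), x_2(t) = c_1e^(2t) + c_2te^(2t) + 3c_2e^(2t)

Coefficient matrix A = [[1, 1], [-1, 3]].
Characteristic polynomial det(A - λI) = λ^2 - 4λ + 4 = 0.
Single eigenvalue λ = 2 with algebraic multiplicity 2.
Eigenvector v = (1,1); generalized eigenvector w with (A-λI)w=v is (2,3).
General solution: e^(2t)[c_1·v + c_2·(t·v + w)].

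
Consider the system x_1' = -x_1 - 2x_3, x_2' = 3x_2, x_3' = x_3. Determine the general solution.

x_1(t) = -c_1e^(t) + c_3e^(-t), x_2(t) = c_2e^(3t), x_3(t) = c_1e^(t)

Coefficient matrix A = [[-1, 0, -2], [0, 3, 0], [0, 0, 1]].
det(A - λI) = 0 gives eigenvalues λ = 1, 3, -1.
For λ=1: eigenvector (-1,0,1).
For λ=3: eigenvector (0,1,0).
For λ=-1: eigenvector (1,0,0).
General solution: c_1e^(t)(-1,0,1) + c_2e^(3t)(0,1,0) + c_3e^(-t)(1,0,0).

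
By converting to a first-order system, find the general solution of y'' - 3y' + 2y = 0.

Let x_1 = y, x_2 = y'. Then x_1' = x_2 and x_2' = -2x_1 + 3x_2.
A = [[0,1],[-2,3]]; det(A-λI) = λ^2 - 3λ + 2.
Eigenvalues λ = 1, 2 with eigenvectors (1,1), (1,2).

y(t) = K_1e^(t) + K_2e^(2t)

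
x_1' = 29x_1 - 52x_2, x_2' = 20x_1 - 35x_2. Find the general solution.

x_1(t) = 2c_1e^(-3t)sin(4t) - 3c_1e^(-3t)cos(4t) - 3c_2e^(-3t)sin(4t) - 2c_2e^(-3t)cos(4t), x_2(t) = c_1e^(-3t)sin(4t) - 2c_1e^(-3t)cos(4t) - 2c_2e^(-3t)sin(4t) - c_2e^(-3t)cos(4t)

Coefficient matrix A = [[29, -52], [20, -35]].
Characteristic polynomial det(A - λI) = λ^2 + 6λ + 25 = 0.
Eigenvalues λ = -3 ± 4i (complex conjugate pair).
For λ=-3+4i: an eigenvector is (-3,-2) - i(2,1) = (-3 - 2i, -2 - i).
A real fundamental pair from Re and Im of e^((-3+4i)t)v: X_1 = e^(-3t)(cos(4t)·(-3,-2) + sin(4t)·(2,1)), X_2 = e^(-3t)(sin(4t)·(-3,-2) - cos(4t)·(2,1)).
General solution: c_1X_1 + c_2X_2.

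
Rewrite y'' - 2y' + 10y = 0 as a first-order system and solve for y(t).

Let x_1 = y, x_2 = y'. Then x_1' = x_2 and x_2' = -10x_1 + 2x_2.
A = [[0,1],[-10,2]]; det(A-λI) = λ^2 - 2λ + 10.
Eigenvalues λ = 1 ± 3i.

y(t) = C_1e^(t)cos(3t) + C_2e^(t)sin(3t)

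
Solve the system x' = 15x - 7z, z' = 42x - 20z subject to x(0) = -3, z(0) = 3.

Coefficient matrix A = [[15, -7], [42, -20]].
Characteristic polynomial det(A - λI) = λ^2 + 5λ - 6 = 0.
Eigenvalues λ = -6, 1.
For λ=-6: (A-λI) row 1 is [21, -7], so an eigenvector is (1, 3).
For λ=1: (A-λI) row 1 is [14, -7], so an eigenvector is (-1, -2).
General solution: C_1e^(-6t)(1,3) + C_2e^(t)(-1,-2).
Applying x(0)=-3, z(0)=3 gives C_1=9, C_2=12.

x(t) = -12e^(t) + 9e^(-6t), z(t) = -24e^(t) + 27e^(-6t)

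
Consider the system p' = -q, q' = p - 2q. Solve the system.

Coefficient matrix A = [[0, -1], [1, -2]].
Characteristic polynomial det(A - λI) = λ^2 + 2λ + 1 = 0.
Single eigenvalue λ = -1 with algebraic multiplicity 2.
Eigenvector v = (1,1); generalized eigenvector w with (A-λI)w=v is (-1,-2).
General solution: e^(-t)[C_1·v + C_2·(t·v + w)].

p(t) = C_1e^(-t) + C_2te^(-t) - C_2e^(-t), q(t) = C_1e^(-t) + C_2te^(-t) - 2C_2e^(-t)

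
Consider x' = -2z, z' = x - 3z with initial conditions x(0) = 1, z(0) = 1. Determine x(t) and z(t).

Coefficient matrix A = [[0, -2], [1, -3]].
Characteristic polynomial det(A - λI) = λ^2 + 3λ + 2 = 0.
Eigenvalues λ = -2, -1.
For λ=-2: (A-λI) row 1 is [2, -2], so an eigenvector is (-1, -1).
For λ=-1: (A-λI) row 1 is [1, -2], so an eigenvector is (-2, -1).
General solution: K_1e^(-2t)(-1,-1) + K_2e^(-t)(-2,-1).
Applying x(0)=1, z(0)=1 gives K_1=-1, K_2=0.

x(t) = e^(-2t), z(t) = e^(-2t)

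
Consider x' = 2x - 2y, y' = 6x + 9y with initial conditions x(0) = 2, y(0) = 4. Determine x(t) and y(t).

x(t) = -14e^(6t) + 16e^(5t), y(t) = 28e^(6t) - 24e^(5t)

Coefficient matrix A = [[2, -2], [6, 9]].
Characteristic polynomial det(A - λI) = λ^2 - 11λ + 30 = 0.
Eigenvalues λ = 5, 6.
For λ=5: (A-λI) row 1 is [-3, -2], so an eigenvector is (2, -3).
For λ=6: (A-λI) row 1 is [-4, -2], so an eigenvector is (-1, 2).
General solution: K_1e^(5t)(2,-3) + K_2e^(6t)(-1,2).
Applying x(0)=2, y(0)=4 gives K_1=8, K_2=14.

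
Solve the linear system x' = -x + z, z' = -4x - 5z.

x(t) = -K_1e^(-3t) - K_2te^(-3t) + K_2e^(-3t), z(t) = 2K_1e^(-3t) + 2K_2te^(-3t) - 3K_2e^(-3t)

Coefficient matrix A = [[-1, 1], [-4, -5]].
Characteristic polynomial det(A - λI) = λ^2 + 6λ + 9 = 0.
Single eigenvalue λ = -3 with algebraic multiplicity 2.
Eigenvector v = (-1,2); generalized eigenvector w with (A-λI)w=v is (1,-3).
General solution: e^(-3t)[K_1·v + K_2·(t·v + w)].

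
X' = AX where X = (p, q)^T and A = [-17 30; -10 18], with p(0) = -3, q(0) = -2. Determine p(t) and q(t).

Coefficient matrix A = [[-17, 30], [-10, 18]].
Characteristic polynomial det(A - λI) = λ^2 - λ - 6 = 0.
Eigenvalues λ = -2, 3.
For λ=-2: (A-λI) row 1 is [-15, 30], so an eigenvector is (2, 1).
For λ=3: (A-λI) row 1 is [-20, 30], so an eigenvector is (-3, -2).
General solution: C_1e^(-2t)(2,1) + C_2e^(3t)(-3,-2).
Applying p(0)=-3, q(0)=-2 gives C_1=0, C_2=1.

p(t) = -3e^(3t), q(t) = -2e^(3t)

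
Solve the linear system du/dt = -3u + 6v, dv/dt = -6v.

Coefficient matrix A = [[-3, 6], [0, -6]].
Characteristic polynomial det(A - λI) = λ^2 + 9λ + 18 = 0.
Eigenvalues λ = -3, -6.
For λ=-3: (A-λI) row 1 is [0, 6], so an eigenvector is (1, 0).
For λ=-6: (A-λI) row 1 is [3, 6], so an eigenvector is (2, -1).
General solution: c_1e^(-3t)(1,0) + c_2e^(-6t)(2,-1).

u(t) = c_1e^(-3t) + 2c_2e^(-6t), v(t) = -c_2e^(-6t)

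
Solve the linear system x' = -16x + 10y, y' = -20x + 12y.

Coefficient matrix A = [[-16, 10], [-20, 12]].
Characteristic polynomial det(A - λI) = λ^2 + 4λ + 8 = 0.
Eigenvalues λ = -2 ± 2i (complex conjugate pair).
For λ=-2+2i: an eigenvector is (-2,-3) - i(-1,-1) = (-2 + i, -3 + i).
A real fundamental pair from Re and Im of e^((-2+2i)t)v: X_1 = e^(-2t)(cos(2t)·(-2,-3) + sin(2t)·(-1,-1)), X_2 = e^(-2t)(sin(2t)·(-2,-3) - cos(2t)·(-1,-1)).
General solution: c_1X_1 + c_2X_2.

x(t) = -c_1e^(-2t)sin(2t) - 2c_1e^(-2t)cos(2t) - 2c_2e^(-2t)sin(2t) + c_2e^(-2t)cos(2t), y(t) = -c_1e^(-2t)sin(2t) - 3c_1e^(-2t)cos(2t) - 3c_2e^(-2t)sin(2t) + c_2e^(-2t)cos(2t)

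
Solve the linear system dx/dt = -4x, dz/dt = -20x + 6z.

x(t) = c_1e^(-4t), z(t) = 2c_1e^(-4t) - c_2e^(6t)

Coefficient matrix A = [[-4, 0], [-20, 6]].
Characteristic polynomial det(A - λI) = λ^2 - 2λ - 24 = 0.
Eigenvalues λ = -4, 6.
For λ=-4: (A-λI) row 2 is [-20, 10], so an eigenvector is (1, 2).
For λ=6: (A-λI) row 1 is [-10, 0], so an eigenvector is (0, -1).
General solution: c_1e^(-4t)(1,2) + c_2e^(6t)(0,-1).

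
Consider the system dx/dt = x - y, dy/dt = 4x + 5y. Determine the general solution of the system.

Coefficient matrix A = [[1, -1], [4, 5]].
Characteristic polynomial det(A - λI) = λ^2 - 6λ + 9 = 0.
Single eigenvalue λ = 3 with algebraic multiplicity 2.
Eigenvector v = (-1,2); generalized eigenvector w with (A-λI)w=v is (1,-1).
General solution: e^(3t)[C_1·v + C_2·(t·v + w)].

x(t) = -C_1e^(3t) - C_2te^(3t) + C_2e^(3t), y(t) = 2C_1e^(3t) + 2C_2te^(3t) - C_2e^(3t)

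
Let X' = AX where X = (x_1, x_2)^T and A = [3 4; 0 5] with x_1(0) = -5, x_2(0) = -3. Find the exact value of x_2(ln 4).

A = [[3,4],[0,5]]; eigenvalues λ = 3, 5.
Eigenvectors: (-1,0) for λ=3, (-2,-1) for λ=5.
From the initial condition, c_1 = -1, c_2 = 3.
x_2(ln 4) = (-1)(4^3)(0) + (3)(4^5)(-1) = -3072.

-3072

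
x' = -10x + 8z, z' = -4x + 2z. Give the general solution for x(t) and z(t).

x(t) = -c_1e^(-2t) - 2c_2e^(-6t), z(t) = -c_1e^(-2t) - c_2e^(-6t)

Coefficient matrix A = [[-10, 8], [-4, 2]].
Characteristic polynomial det(A - λI) = λ^2 + 8λ + 12 = 0.
Eigenvalues λ = -2, -6.
For λ=-2: (A-λI) row 1 is [-8, 8], so an eigenvector is (-1, -1).
For λ=-6: (A-λI) row 1 is [-4, 8], so an eigenvector is (-2, -1).
General solution: c_1e^(-2t)(-1,-1) + c_2e^(-6t)(-2,-1).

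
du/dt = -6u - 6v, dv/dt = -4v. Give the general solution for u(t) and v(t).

u(t) = -3c_1e^(-4t) - c_2e^(-6t), v(t) = c_1e^(-4t)

Coefficient matrix A = [[-6, -6], [0, -4]].
Characteristic polynomial det(A - λI) = λ^2 + 10λ + 24 = 0.
Eigenvalues λ = -4, -6.
For λ=-4: (A-λI) row 1 is [-2, -6], so an eigenvector is (-3, 1).
For λ=-6: (A-λI) row 1 is [0, -6], so an eigenvector is (-1, 0).
General solution: c_1e^(-4t)(-3,1) + c_2e^(-6t)(-1,0).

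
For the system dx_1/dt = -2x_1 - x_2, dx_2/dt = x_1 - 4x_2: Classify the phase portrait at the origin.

stable improper node

A = [[-2,-1],[1,-4]]; det(A-λI) = λ^2 + 6λ + 9.
repeated λ = -3 with a single eigenvector.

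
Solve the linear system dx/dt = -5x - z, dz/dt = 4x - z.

Coefficient matrix A = [[-5, -1], [4, -1]].
Characteristic polynomial det(A - λI) = λ^2 + 6λ + 9 = 0.
Single eigenvalue λ = -3 with algebraic multiplicity 2.
Eigenvector v = (-1,2); generalized eigenvector w with (A-λI)w=v is (2,-3).
General solution: e^(-3t)[c_1·v + c_2·(t·v + w)].

x(t) = -c_1e^(-3t) - c_2te^(-3t) + 2c_2e^(-3t), z(t) = 2c_1e^(-3t) + 2c_2te^(-3t) - 3c_2e^(-3t)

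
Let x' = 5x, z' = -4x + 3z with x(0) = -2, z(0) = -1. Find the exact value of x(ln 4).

A = [[5,0],[-4,3]]; eigenvalues λ = 3, 5.
Eigenvectors: (0,-1) for λ=3, (1,-2) for λ=5.
From the initial condition, c_1 = 5, c_2 = -2.
x(ln 4) = (5)(4^3)(0) + (-2)(4^5)(1) = -2048.

-2048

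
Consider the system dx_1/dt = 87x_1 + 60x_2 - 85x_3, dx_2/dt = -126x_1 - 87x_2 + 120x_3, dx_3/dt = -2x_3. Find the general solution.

x_1(t) = 5C_1e^(3t) - 2C_2e^(-3t) + 5C_3e^(-2t), x_2(t) = -7C_1e^(3t) + 3C_2e^(-3t) - 6C_3e^(-2t), x_3(t) = C_3e^(-2t)

Coefficient matrix A = [[87, 60, -85], [-126, -87, 120], [0, 0, -2]].
det(A - λI) = 0 gives eigenvalues λ = 3, -3, -2.
For λ=3: eigenvector (5,-7,0).
For λ=-3: eigenvector (-2,3,0).
For λ=-2: eigenvector (5,-6,1).
General solution: C_1e^(3t)(5,-7,0) + C_2e^(-3t)(-2,3,0) + C_3e^(-2t)(5,-6,1).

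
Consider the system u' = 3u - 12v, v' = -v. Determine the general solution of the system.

u(t) = -K_1e^(3t) - 3K_2e^(-t), v(t) = -K_2e^(-t)

Coefficient matrix A = [[3, -12], [0, -1]].
Characteristic polynomial det(A - λI) = λ^2 - 2λ - 3 = 0.
Eigenvalues λ = 3, -1.
For λ=3: (A-λI) row 1 is [0, -12], so an eigenvector is (-1, 0).
For λ=-1: (A-λI) row 1 is [4, -12], so an eigenvector is (-3, -1).
General solution: K_1e^(3t)(-1,0) + K_2e^(-t)(-3,-1).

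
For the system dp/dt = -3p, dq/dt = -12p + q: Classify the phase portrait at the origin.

saddle

A = [[-3,0],[-12,1]]; det(A-λI) = λ^2 + 2λ - 3.
λ = -3, 1: opposite signs.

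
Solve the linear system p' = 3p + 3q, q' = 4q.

p(t) = 3c_1e^(4t) + c_2e^(3t), q(t) = c_1e^(4t)

Coefficient matrix A = [[3, 3], [0, 4]].
Characteristic polynomial det(A - λI) = λ^2 - 7λ + 12 = 0.
Eigenvalues λ = 4, 3.
For λ=4: (A-λI) row 1 is [-1, 3], so an eigenvector is (3, 1).
For λ=3: (A-λI) row 1 is [0, 3], so an eigenvector is (1, 0).
General solution: c_1e^(4t)(3,1) + c_2e^(3t)(1,0).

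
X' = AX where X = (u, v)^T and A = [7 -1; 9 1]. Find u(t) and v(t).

u(t) = -c_1e^(4t) - c_2te^(4t) - c_2e^(4t), v(t) = -3c_1e^(4t) - 3c_2te^(4t) - 2c_2e^(4t)

Coefficient matrix A = [[7, -1], [9, 1]].
Characteristic polynomial det(A - λI) = λ^2 - 8λ + 16 = 0.
Single eigenvalue λ = 4 with algebraic multiplicity 2.
Eigenvector v = (-1,-3); generalized eigenvector w with (A-λI)w=v is (-1,-2).
General solution: e^(4t)[c_1·v + c_2·(t·v + w)].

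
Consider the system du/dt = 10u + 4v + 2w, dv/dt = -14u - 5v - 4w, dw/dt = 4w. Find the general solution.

u(t) = K_1e^(2t) + 4K_2e^(3t) + K_3e^(4t), v(t) = -2K_1e^(2t) - 7K_2e^(3t) - 2K_3e^(4t), w(t) = K_3e^(4t)

Coefficient matrix A = [[10, 4, 2], [-14, -5, -4], [0, 0, 4]].
det(A - λI) = 0 gives eigenvalues λ = 2, 3, 4.
For λ=2: eigenvector (1,-2,0).
For λ=3: eigenvector (4,-7,0).
For λ=4: eigenvector (1,-2,1).
General solution: K_1e^(2t)(1,-2,0) + K_2e^(3t)(4,-7,0) + K_3e^(4t)(1,-2,1).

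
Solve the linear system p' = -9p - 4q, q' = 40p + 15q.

Coefficient matrix A = [[-9, -4], [40, 15]].
Characteristic polynomial det(A - λI) = λ^2 - 6λ + 25 = 0.
Eigenvalues λ = 3 ± 4i (complex conjugate pair).
For λ=3+4i: an eigenvector is (1,-3) - i(0,1) = (1, -3 - i).
A real fundamental pair from Re and Im of e^((3+4i)t)v: X_1 = e^(3t)(cos(4t)·(1,-3) + sin(4t)·(0,1)), X_2 = e^(3t)(sin(4t)·(1,-3) - cos(4t)·(0,1)).
General solution: C_1X_1 + C_2X_2.

p(t) = C_1e^(3t)cos(4t) + C_2e^(3t)sin(4t), q(t) = C_1e^(3t)sin(4t) - 3C_1e^(3t)cos(4t) - 3C_2e^(3t)sin(4t) - C_2e^(3t)cos(4t)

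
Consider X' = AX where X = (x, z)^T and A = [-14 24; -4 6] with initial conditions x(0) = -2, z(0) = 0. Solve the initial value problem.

x(t) = 4e^(-2t) - 6e^(-6t), z(t) = 2e^(-2t) - 2e^(-6t)

Coefficient matrix A = [[-14, 24], [-4, 6]].
Characteristic polynomial det(A - λI) = λ^2 + 8λ + 12 = 0.
Eigenvalues λ = -2, -6.
For λ=-2: (A-λI) row 1 is [-12, 24], so an eigenvector is (-2, -1).
For λ=-6: (A-λI) row 1 is [-8, 24], so an eigenvector is (-3, -1).
General solution: K_1e^(-2t)(-2,-1) + K_2e^(-6t)(-3,-1).
Applying x(0)=-2, z(0)=0 gives K_1=-2, K_2=2.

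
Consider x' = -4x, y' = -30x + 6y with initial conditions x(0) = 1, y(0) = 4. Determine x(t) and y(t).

x(t) = e^(-4t), y(t) = e^(6t) + 3e^(-4t)

Coefficient matrix A = [[-4, 0], [-30, 6]].
Characteristic polynomial det(A - λI) = λ^2 - 2λ - 24 = 0.
Eigenvalues λ = 6, -4.
For λ=6: (A-λI) row 1 is [-10, 0], so an eigenvector is (0, 1).
For λ=-4: (A-λI) row 2 is [-30, 10], so an eigenvector is (-1, -3).
General solution: c_1e^(6t)(0,1) + c_2e^(-4t)(-1,-3).
Applying x(0)=1, y(0)=4 gives c_1=1, c_2=-1.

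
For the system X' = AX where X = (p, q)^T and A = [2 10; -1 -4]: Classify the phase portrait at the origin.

A = [[2,10],[-1,-4]]; det(A-λI) = λ^2 + 2λ + 2.
λ = -1 ± i: negative real part.

stable spiral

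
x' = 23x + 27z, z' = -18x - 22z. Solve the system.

Coefficient matrix A = [[23, 27], [-18, -22]].
Characteristic polynomial det(A - λI) = λ^2 - λ - 20 = 0.
Eigenvalues λ = -4, 5.
For λ=-4: (A-λI) row 1 is [27, 27], so an eigenvector is (1, -1).
For λ=5: (A-λI) row 1 is [18, 27], so an eigenvector is (3, -2).
General solution: K_1e^(-4t)(1,-1) + K_2e^(5t)(3,-2).

x(t) = K_1e^(-4t) + 3K_2e^(5t), z(t) = -K_1e^(-4t) - 2K_2e^(5t)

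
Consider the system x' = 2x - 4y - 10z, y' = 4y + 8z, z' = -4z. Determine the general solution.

Coefficient matrix A = [[2, -4, -10], [0, 4, 8], [0, 0, -4]].
det(A - λI) = 0 gives eigenvalues λ = 2, 4, -4.
For λ=2: eigenvector (1,0,0).
For λ=4: eigenvector (-2,1,0).
For λ=-4: eigenvector (1,-1,1).
General solution: K_1e^(2t)(1,0,0) + K_2e^(4t)(-2,1,0) + K_3e^(-4t)(1,-1,1).

x(t) = K_1e^(2t) - 2K_2e^(4t) + K_3e^(-4t), y(t) = K_2e^(4t) - K_3e^(-4t), z(t) = K_3e^(-4t)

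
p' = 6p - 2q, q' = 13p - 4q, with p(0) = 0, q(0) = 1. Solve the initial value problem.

Coefficient matrix A = [[6, -2], [13, -4]].
Characteristic polynomial det(A - λI) = λ^2 - 2λ + 2 = 0.
Eigenvalues λ = 1 ± i (complex conjugate pair).
For λ=1+i: an eigenvector is (1,3) - i(-1,-2) = (1 + i, 3 + 2i).
A real fundamental pair from Re and Im of e^((1+i)t)v: X_1 = e^(t)(cos(t)·(1,3) + sin(t)·(-1,-2)), X_2 = e^(t)(sin(t)·(1,3) - cos(t)·(-1,-2)).
General solution: C_1X_1 + C_2X_2.
Applying p(0)=0, q(0)=1 gives C_1=1, C_2=-1.

p(t) = -2e^(t)sin(t), q(t) = -5e^(t)sin(t) + e^(t)cos(t)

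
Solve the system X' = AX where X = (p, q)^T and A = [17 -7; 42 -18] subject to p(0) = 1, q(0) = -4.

p(t) = 7e^(3t) - 6e^(-4t), q(t) = 14e^(3t) - 18e^(-4t)

Coefficient matrix A = [[17, -7], [42, -18]].
Characteristic polynomial det(A - λI) = λ^2 + λ - 12 = 0.
Eigenvalues λ = -4, 3.
For λ=-4: (A-λI) row 1 is [21, -7], so an eigenvector is (-1, -3).
For λ=3: (A-λI) row 1 is [14, -7], so an eigenvector is (-1, -2).
General solution: K_1e^(-4t)(-1,-3) + K_2e^(3t)(-1,-2).
Applying p(0)=1, q(0)=-4 gives K_1=6, K_2=-7.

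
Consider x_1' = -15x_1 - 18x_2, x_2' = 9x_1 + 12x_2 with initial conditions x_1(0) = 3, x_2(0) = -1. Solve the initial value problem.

Coefficient matrix A = [[-15, -18], [9, 12]].
Characteristic polynomial det(A - λI) = λ^2 + 3λ - 18 = 0.
Eigenvalues λ = 3, -6.
For λ=3: (A-λI) row 1 is [-18, -18], so an eigenvector is (-1, 1).
For λ=-6: (A-λI) row 1 is [-9, -18], so an eigenvector is (-2, 1).
General solution: c_1e^(3t)(-1,1) + c_2e^(-6t)(-2,1).
Applying x_1(0)=3, x_2(0)=-1 gives c_1=1, c_2=-2.

x_1(t) = -e^(3t) + 4e^(-6t), x_2(t) = e^(3t) - 2e^(-6t)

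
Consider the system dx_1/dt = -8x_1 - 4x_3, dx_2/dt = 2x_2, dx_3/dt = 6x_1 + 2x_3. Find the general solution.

Coefficient matrix A = [[-8, 0, -4], [0, 2, 0], [6, 0, 2]].
det(A - λI) = 0 gives eigenvalues λ = -4, 2, -2.
For λ=-4: eigenvector (1,0,-1).
For λ=2: eigenvector (0,1,0).
For λ=-2: eigenvector (-2,0,3).
General solution: c_1e^(-4t)(1,0,-1) + c_2e^(2t)(0,1,0) + c_3e^(-2t)(-2,0,3).

x_1(t) = c_1e^(-4t) - 2c_3e^(-2t), x_2(t) = c_2e^(2t), x_3(t) = -c_1e^(-4t) + 3c_3e^(-2t)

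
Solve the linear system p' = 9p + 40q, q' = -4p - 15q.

Coefficient matrix A = [[9, 40], [-4, -15]].
Characteristic polynomial det(A - λI) = λ^2 + 6λ + 25 = 0.
Eigenvalues λ = -3 ± 4i (complex conjugate pair).
For λ=-3+4i: an eigenvector is (-3,1) - i(1,0) = (-3 - i, 1).
A real fundamental pair from Re and Im of e^((-3+4i)t)v: X_1 = e^(-3t)(cos(4t)·(-3,1) + sin(4t)·(1,0)), X_2 = e^(-3t)(sin(4t)·(-3,1) - cos(4t)·(1,0)).
General solution: c_1X_1 + c_2X_2.

p(t) = c_1e^(-3t)sin(4t) - 3c_1e^(-3t)cos(4t) - 3c_2e^(-3t)sin(4t) - c_2e^(-3t)cos(4t), q(t) = c_1e^(-3t)cos(4t) + c_2e^(-3t)sin(4t)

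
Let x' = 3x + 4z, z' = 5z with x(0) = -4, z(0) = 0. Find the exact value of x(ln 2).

-32

A = [[3,4],[0,5]]; eigenvalues λ = 5, 3.
Eigenvectors: (2,1) for λ=5, (1,0) for λ=3.
From the initial condition, c_1 = 0, c_2 = -4.
x(ln 2) = (0)(2^5)(2) + (-4)(2^3)(1) = -32.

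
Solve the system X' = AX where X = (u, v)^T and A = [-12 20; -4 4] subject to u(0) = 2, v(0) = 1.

u(t) = e^(-4t)sin(4t) + 2e^(-4t)cos(4t), v(t) = e^(-4t)cos(4t)

Coefficient matrix A = [[-12, 20], [-4, 4]].
Characteristic polynomial det(A - λI) = λ^2 + 8λ + 32 = 0.
Eigenvalues λ = -4 ± 4i (complex conjugate pair).
For λ=-4+4i: an eigenvector is (-1,0) - i(2,1) = (-1 - 2i, 0 - i).
A real fundamental pair from Re and Im of e^((-4+4i)t)v: X_1 = e^(-4t)(cos(4t)·(-1,0) + sin(4t)·(2,1)), X_2 = e^(-4t)(sin(4t)·(-1,0) - cos(4t)·(2,1)).
General solution: c_1X_1 + c_2X_2.
Applying u(0)=2, v(0)=1 gives c_1=0, c_2=-1.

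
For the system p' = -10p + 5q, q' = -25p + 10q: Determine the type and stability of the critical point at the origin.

A = [[-10,5],[-25,10]]; det(A-λI) = λ^2 + 25.
λ = 0 ± 5i: zero real part.

center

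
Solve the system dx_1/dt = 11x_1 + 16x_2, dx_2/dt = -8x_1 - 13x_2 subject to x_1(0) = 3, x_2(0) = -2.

Coefficient matrix A = [[11, 16], [-8, -13]].
Characteristic polynomial det(A - λI) = λ^2 + 2λ - 15 = 0.
Eigenvalues λ = 3, -5.
For λ=3: (A-λI) row 1 is [8, 16], so an eigenvector is (-2, 1).
For λ=-5: (A-λI) row 1 is [16, 16], so an eigenvector is (1, -1).
General solution: C_1e^(3t)(-2,1) + C_2e^(-5t)(1,-1).
Applying x_1(0)=3, x_2(0)=-2 gives C_1=-1, C_2=1.

x_1(t) = 2e^(3t) + e^(-5t), x_2(t) = -e^(3t) - e^(-5t)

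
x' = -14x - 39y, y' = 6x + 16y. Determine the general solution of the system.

x(t) = 2C_1e^(t)sin(3t) - 3C_1e^(t)cos(3t) - 3C_2e^(t)sin(3t) - 2C_2e^(t)cos(3t), y(t) = -C_1e^(t)sin(3t) + C_1e^(t)cos(3t) + C_2e^(t)sin(3t) + C_2e^(t)cos(3t)

Coefficient matrix A = [[-14, -39], [6, 16]].
Characteristic polynomial det(A - λI) = λ^2 - 2λ + 10 = 0.
Eigenvalues λ = 1 ± 3i (complex conjugate pair).
For λ=1+3i: an eigenvector is (-3,1) - i(2,-1) = (-3 - 2i, 1 + i).
A real fundamental pair from Re and Im of e^((1+3i)t)v: X_1 = e^(t)(cos(3t)·(-3,1) + sin(3t)·(2,-1)), X_2 = e^(t)(sin(3t)·(-3,1) - cos(3t)·(2,-1)).
General solution: C_1X_1 + C_2X_2.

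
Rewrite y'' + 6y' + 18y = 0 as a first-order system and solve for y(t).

Let x_1 = y, x_2 = y'. Then x_1' = x_2 and x_2' = -18x_1 - 6x_2.
A = [[0,1],[-18,-6]]; det(A-λI) = λ^2 + 6λ + 18.
Eigenvalues λ = -3 ± 3i.

y(t) = K_1e^(-3t)cos(3t) + K_2e^(-3t)sin(3t)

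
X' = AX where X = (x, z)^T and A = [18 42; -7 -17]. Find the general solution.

Coefficient matrix A = [[18, 42], [-7, -17]].
Characteristic polynomial det(A - λI) = λ^2 - λ - 12 = 0.
Eigenvalues λ = -3, 4.
For λ=-3: (A-λI) row 1 is [21, 42], so an eigenvector is (2, -1).
For λ=4: (A-λI) row 1 is [14, 42], so an eigenvector is (-3, 1).
General solution: K_1e^(-3t)(2,-1) + K_2e^(4t)(-3,1).

x(t) = 2K_1e^(-3t) - 3K_2e^(4t), z(t) = -K_1e^(-3t) + K_2e^(4t)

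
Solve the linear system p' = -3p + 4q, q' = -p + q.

Coefficient matrix A = [[-3, 4], [-1, 1]].
Characteristic polynomial det(A - λI) = λ^2 + 2λ + 1 = 0.
Single eigenvalue λ = -1 with algebraic multiplicity 2.
Eigenvector v = (2,1); generalized eigenvector w with (A-λI)w=v is (3,2).
General solution: e^(-t)[C_1·v + C_2·(t·v + w)].

p(t) = 2C_1e^(-t) + 2C_2te^(-t) + 3C_2e^(-t), q(t) = C_1e^(-t) + C_2te^(-t) + 2C_2e^(-t)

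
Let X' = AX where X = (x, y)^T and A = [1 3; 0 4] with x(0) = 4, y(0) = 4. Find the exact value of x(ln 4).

1024

A = [[1,3],[0,4]]; eigenvalues λ = 1, 4.
Eigenvectors: (1,0) for λ=1, (-1,-1) for λ=4.
From the initial condition, c_1 = 0, c_2 = -4.
x(ln 4) = (0)(4^1)(1) + (-4)(4^4)(-1) = 1024.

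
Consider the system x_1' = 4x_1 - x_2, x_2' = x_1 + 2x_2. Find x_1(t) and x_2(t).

Coefficient matrix A = [[4, -1], [1, 2]].
Characteristic polynomial det(A - λI) = λ^2 - 6λ + 9 = 0.
Single eigenvalue λ = 3 with algebraic multiplicity 2.
Eigenvector v = (1,1); generalized eigenvector w with (A-λI)w=v is (0,-1).
General solution: e^(3t)[K_1·v + K_2·(t·v + w)].

x_1(t) = K_1e^(3t) + K_2te^(3t), x_2(t) = K_1e^(3t) + K_2te^(3t) - K_2e^(3t)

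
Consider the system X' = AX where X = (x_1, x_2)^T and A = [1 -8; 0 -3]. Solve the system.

Coefficient matrix A = [[1, -8], [0, -3]].
Characteristic polynomial det(A - λI) = λ^2 + 2λ - 3 = 0.
Eigenvalues λ = -3, 1.
For λ=-3: (A-λI) row 1 is [4, -8], so an eigenvector is (-2, -1).
For λ=1: (A-λI) row 1 is [0, -8], so an eigenvector is (-1, 0).
General solution: c_1e^(-3t)(-2,-1) + c_2e^(t)(-1,0).

x_1(t) = -2c_1e^(-3t) - c_2e^(t), x_2(t) = -c_1e^(-3t)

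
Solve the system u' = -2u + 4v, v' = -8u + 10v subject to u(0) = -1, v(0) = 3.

Coefficient matrix A = [[-2, 4], [-8, 10]].
Characteristic polynomial det(A - λI) = λ^2 - 8λ + 12 = 0.
Eigenvalues λ = 6, 2.
For λ=6: (A-λI) row 1 is [-8, 4], so an eigenvector is (1, 2).
For λ=2: (A-λI) row 1 is [-4, 4], so an eigenvector is (1, 1).
General solution: K_1e^(6t)(1,2) + K_2e^(2t)(1,1).
Applying u(0)=-1, v(0)=3 gives K_1=4, K_2=-5.

u(t) = 4e^(6t) - 5e^(2t), v(t) = 8e^(6t) - 5e^(2t)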